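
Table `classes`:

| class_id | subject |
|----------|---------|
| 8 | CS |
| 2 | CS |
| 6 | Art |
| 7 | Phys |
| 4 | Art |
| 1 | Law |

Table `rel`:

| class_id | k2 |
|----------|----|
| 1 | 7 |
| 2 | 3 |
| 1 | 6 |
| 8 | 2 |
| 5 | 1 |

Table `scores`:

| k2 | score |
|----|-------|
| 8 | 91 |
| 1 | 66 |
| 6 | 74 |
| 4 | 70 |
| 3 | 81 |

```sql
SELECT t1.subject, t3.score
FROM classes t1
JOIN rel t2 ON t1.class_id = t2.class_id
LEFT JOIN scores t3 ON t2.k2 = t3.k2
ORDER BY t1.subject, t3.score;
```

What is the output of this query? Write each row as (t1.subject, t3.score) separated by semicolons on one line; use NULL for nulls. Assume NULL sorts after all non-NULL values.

Evaluate left to right. First `classes t1 INNER JOIN rel t2` on class_id: 4 row(s).
Then LEFT JOIN `scores t3` on k2: each of those 4 rows is kept; rows whose t2.k2 has no match in t3 get NULL for t3's columns.

(CS, 81); (CS, NULL); (Law, 74); (Law, NULL)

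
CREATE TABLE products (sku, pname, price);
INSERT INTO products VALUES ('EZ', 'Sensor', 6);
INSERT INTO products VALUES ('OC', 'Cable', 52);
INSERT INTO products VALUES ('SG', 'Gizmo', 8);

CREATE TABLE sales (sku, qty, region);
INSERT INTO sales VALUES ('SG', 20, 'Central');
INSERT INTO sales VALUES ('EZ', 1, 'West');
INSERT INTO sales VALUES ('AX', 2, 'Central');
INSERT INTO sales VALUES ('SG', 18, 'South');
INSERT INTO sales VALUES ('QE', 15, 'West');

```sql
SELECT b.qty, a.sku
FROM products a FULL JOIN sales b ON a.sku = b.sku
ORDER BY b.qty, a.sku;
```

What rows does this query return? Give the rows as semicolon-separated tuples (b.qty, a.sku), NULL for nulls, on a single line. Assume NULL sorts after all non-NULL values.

FULL OUTER JOIN keeps every row from both sides; unmatched rows get NULL for the other side's columns.
Matching on a.sku = b.sku.
- a (sku=EZ) pairs with 1 row(s) of b.
- a (sku=OC) has no partner → padded with NULL.
- a (sku=SG) pairs with 2 row(s) of b.
- plus 2 unmatched b row(s), each kept with NULL a columns.
After projecting and ordering:
b.qty | a.sku
1 | EZ
2 | NULL
15 | NULL
18 | SG
20 | SG
NULL | OC

(1, EZ); (2, NULL); (15, NULL); (18, SG); (20, SG); (NULL, OC)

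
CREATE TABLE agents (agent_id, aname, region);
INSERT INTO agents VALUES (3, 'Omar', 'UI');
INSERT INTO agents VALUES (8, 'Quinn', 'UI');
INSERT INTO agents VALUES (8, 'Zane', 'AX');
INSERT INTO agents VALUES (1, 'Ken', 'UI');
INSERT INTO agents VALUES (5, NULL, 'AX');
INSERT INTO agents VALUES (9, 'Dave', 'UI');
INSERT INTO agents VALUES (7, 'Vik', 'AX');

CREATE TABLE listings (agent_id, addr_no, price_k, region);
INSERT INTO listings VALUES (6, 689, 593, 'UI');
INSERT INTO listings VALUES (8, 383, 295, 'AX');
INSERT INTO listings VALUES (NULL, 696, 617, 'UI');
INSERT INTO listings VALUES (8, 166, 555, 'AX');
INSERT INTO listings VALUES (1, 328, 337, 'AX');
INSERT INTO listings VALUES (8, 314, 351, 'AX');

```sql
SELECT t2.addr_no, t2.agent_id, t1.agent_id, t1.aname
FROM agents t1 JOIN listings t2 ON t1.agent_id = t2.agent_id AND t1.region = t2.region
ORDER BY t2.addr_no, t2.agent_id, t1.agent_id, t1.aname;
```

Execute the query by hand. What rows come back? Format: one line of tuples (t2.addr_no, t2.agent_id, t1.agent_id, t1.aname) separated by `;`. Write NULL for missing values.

INNER JOIN keeps only pairs where the ON condition holds.
Matching on t1.agent_id = t2.agent_id AND t1.region = t2.region. A NULL in a compared column never satisfies the condition.
- t1[0] agent_id=3, region=UI → no match; dropped.
- t1[1] agent_id=8, region=UI → no match; dropped.
- t1[2] agent_id=8, region=AX → 3 match(es) in t2 → 3 row(s).
- t1[3] agent_id=1, region=UI → no match; dropped.
- t1[4] agent_id=5, region=AX → no match; dropped.
- t1[5] agent_id=9, region=UI → no match; dropped.
- t1[6] agent_id=7, region=AX → no match; dropped.
After projecting and ordering:
t2.addr_no | t2.agent_id | t1.agent_id | t1.aname
166 | 8 | 8 | Zane
314 | 8 | 8 | Zane
383 | 8 | 8 | Zane

(166, 8, 8, Zane); (314, 8, 8, Zane); (383, 8, 8, Zane)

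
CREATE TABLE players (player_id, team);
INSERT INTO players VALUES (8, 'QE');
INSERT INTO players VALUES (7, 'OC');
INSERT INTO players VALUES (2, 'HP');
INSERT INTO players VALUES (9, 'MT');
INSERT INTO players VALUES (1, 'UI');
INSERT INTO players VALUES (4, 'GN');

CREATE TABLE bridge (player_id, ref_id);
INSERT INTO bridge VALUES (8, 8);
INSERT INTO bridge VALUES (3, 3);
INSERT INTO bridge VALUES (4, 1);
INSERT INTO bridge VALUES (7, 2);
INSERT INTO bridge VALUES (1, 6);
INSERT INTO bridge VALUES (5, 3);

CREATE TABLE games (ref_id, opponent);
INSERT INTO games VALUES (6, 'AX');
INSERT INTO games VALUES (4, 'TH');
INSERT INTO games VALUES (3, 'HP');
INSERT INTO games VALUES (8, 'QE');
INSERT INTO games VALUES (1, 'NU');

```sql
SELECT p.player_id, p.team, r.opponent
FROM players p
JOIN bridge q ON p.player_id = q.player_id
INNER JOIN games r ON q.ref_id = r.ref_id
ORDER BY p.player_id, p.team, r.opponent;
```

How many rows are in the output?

3

Evaluate left to right. First `players p INNER JOIN bridge q` on player_id: 4 row(s).
Then INNER JOIN `games r` on ref_id: keep only rows whose q.ref_id appears in r.
Result: 3 row(s).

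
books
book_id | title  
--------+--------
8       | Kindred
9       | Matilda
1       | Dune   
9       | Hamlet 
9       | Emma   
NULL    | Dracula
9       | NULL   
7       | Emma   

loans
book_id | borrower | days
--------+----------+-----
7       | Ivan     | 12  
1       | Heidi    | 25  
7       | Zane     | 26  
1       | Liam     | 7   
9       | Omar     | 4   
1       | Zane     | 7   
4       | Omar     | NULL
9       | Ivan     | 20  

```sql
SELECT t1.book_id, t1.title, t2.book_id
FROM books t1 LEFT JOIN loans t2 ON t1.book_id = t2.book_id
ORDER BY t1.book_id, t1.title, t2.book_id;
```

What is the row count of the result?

15

LEFT JOIN keeps every row from `books`; unmatched rows get NULL for `loans`'s columns.
Matching on t1.book_id = t2.book_id. A NULL in a compared column never satisfies the condition.
- t1[0] book_id=8 → no match; kept with NULLs on the t2 side.
- t1[1] book_id=9 → 2 match(es) in t2 → 2 row(s).
- t1[2] book_id=1 → 3 match(es) in t2 → 3 row(s).
- t1[3] book_id=9 → 2 match(es) in t2 → 2 row(s).
- t1[4] book_id=9 → 2 match(es) in t2 → 2 row(s).
- t1[5] book_id=NULL → no match; kept with NULLs on the t2 side.
- t1[6] book_id=9 → 2 match(es) in t2 → 2 row(s).
- t1[7] book_id=7 → 2 match(es) in t2 → 2 row(s).
Total: 13 matched + 2 padded = 15 rows.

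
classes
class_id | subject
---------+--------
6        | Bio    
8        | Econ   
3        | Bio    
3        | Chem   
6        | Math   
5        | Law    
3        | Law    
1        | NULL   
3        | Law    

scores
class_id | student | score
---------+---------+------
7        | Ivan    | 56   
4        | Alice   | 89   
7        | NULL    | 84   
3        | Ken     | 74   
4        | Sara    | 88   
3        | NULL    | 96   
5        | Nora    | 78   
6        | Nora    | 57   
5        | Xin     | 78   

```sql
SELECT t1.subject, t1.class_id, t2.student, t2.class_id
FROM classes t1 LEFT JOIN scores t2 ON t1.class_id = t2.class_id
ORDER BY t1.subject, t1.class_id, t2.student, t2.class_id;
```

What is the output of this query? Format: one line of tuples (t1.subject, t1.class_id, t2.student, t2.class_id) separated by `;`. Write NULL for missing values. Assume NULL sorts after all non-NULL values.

LEFT JOIN keeps every row from `classes`; unmatched rows get NULL for `scores`'s columns.
Matching on t1.class_id = t2.class_id.
Matched pairs: 12; unmatched t1 rows kept: 2.

(Bio, 3, Ken, 3); (Bio, 3, NULL, 3); (Bio, 6, Nora, 6); (Chem, 3, Ken, 3); (Chem, 3, NULL, 3); (Econ, 8, NULL, NULL); (Law, 3, Ken, 3); (Law, 3, Ken, 3); (Law, 3, NULL, 3); (Law, 3, NULL, 3); (Law, 5, Nora, 5); (Law, 5, Xin, 5); (Math, 6, Nora, 6); (NULL, 1, NULL, NULL)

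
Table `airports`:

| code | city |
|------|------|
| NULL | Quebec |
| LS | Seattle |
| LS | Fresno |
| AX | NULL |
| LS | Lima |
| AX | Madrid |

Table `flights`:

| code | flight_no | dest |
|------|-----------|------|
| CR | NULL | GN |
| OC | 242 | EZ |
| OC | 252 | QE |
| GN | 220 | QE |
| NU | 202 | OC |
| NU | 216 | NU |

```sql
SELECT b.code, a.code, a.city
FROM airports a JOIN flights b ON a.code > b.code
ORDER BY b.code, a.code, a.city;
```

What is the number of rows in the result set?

INNER JOIN keeps only pairs where the ON condition holds.
Matching on a.code > b.code. A NULL in a compared column never satisfies the condition.
- a row (code=NULL): no match → dropped.
- a row (code=LS): matches 2 b row(s) → 2 output row(s).
- a row (code=LS): matches 2 b row(s) → 2 output row(s).
- a row (code=AX): no match → dropped.
- a row (code=LS): matches 2 b row(s) → 2 output row(s).
- a row (code=AX): no match → dropped.
Total: 6 rows.

6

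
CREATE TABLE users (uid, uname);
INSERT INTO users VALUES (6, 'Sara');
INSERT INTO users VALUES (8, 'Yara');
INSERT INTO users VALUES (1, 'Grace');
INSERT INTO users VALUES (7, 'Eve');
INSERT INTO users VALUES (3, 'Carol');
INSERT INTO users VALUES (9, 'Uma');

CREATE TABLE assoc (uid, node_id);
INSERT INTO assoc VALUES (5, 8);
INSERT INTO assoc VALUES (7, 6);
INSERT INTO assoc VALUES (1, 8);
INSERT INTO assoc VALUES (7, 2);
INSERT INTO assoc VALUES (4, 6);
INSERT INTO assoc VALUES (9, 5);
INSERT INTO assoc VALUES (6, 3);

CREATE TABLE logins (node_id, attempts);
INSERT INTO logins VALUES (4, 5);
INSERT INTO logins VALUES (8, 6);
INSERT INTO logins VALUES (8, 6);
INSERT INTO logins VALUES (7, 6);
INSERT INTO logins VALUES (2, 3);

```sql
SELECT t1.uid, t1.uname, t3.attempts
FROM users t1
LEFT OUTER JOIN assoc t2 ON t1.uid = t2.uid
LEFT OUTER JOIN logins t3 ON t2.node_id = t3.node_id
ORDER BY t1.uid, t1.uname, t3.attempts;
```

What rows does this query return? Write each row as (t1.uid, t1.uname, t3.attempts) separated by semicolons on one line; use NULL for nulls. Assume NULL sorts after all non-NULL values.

Joins associate left-to-right: users LEFT JOIN assoc on uid gives 7 intermediate row(s).
Then LEFT JOIN `logins t3` on node_id: each of those 7 rows is kept; rows whose t2.node_id has no match in t3 get NULL for t3's columns.

(1, Grace, 6); (1, Grace, 6); (3, Carol, NULL); (6, Sara, NULL); (7, Eve, 3); (7, Eve, NULL); (8, Yara, NULL); (9, Uma, NULL)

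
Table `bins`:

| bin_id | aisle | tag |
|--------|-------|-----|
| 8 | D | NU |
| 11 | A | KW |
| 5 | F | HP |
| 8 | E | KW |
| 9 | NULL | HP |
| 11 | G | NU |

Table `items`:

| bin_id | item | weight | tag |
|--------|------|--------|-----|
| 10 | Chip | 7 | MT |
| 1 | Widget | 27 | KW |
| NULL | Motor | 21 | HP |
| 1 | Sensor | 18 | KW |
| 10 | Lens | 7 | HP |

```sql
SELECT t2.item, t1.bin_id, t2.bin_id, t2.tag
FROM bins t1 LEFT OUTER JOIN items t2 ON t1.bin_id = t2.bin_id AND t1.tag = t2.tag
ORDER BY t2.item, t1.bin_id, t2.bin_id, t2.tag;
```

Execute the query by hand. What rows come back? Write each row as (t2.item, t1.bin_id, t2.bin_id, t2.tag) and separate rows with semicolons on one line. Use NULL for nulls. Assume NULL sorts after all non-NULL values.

(NULL, 5, NULL, NULL); (NULL, 8, NULL, NULL); (NULL, 8, NULL, NULL); (NULL, 9, NULL, NULL); (NULL, 11, NULL, NULL); (NULL, 11, NULL, NULL)

LEFT JOIN keeps every row from `bins`; unmatched rows get NULL for `items`'s columns.
Matching on t1.bin_id = t2.bin_id AND t1.tag = t2.tag. A NULL in a compared column never satisfies the condition.
- bin_id=8, tag=NU: no t2 row matches, row kept with t2 columns NULL.
- bin_id=11, tag=KW: no t2 row matches, row kept with t2 columns NULL.
- bin_id=5, tag=HP: no t2 row matches, row kept with t2 columns NULL.
- bin_id=8, tag=KW: no t2 row matches, row kept with t2 columns NULL.
- bin_id=9, tag=HP: no t2 row matches, row kept with t2 columns NULL.
- bin_id=11, tag=NU: no t2 row matches, row kept with t2 columns NULL.
After projecting and ordering:
t2.item | t1.bin_id | t2.bin_id | t2.tag
NULL | 5 | NULL | NULL
NULL | 8 | NULL | NULL
NULL | 8 | NULL | NULL
NULL | 9 | NULL | NULL
NULL | 11 | NULL | NULL
NULL | 11 | NULL | NULL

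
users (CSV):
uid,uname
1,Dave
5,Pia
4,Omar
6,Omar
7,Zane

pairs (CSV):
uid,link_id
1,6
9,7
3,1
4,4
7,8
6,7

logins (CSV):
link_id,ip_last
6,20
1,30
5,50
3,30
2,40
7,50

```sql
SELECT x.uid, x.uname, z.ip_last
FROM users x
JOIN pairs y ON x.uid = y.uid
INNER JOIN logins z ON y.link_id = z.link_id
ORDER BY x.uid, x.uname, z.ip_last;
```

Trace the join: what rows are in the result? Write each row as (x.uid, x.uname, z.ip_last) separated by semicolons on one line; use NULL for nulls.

(1, Dave, 20); (6, Omar, 50)

Joins associate left-to-right: users INNER JOIN pairs on uid gives 4 intermediate row(s).
Then INNER JOIN `logins z` on link_id: keep only rows whose y.link_id appears in z.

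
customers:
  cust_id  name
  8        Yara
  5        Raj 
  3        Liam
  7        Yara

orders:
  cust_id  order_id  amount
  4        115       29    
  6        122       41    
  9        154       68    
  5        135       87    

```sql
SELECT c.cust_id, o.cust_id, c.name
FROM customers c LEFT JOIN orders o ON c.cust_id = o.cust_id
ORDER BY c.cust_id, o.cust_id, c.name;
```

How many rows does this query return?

4

LEFT JOIN keeps every row from `customers`; unmatched rows get NULL for `orders`'s columns.
Matching on c.cust_id = o.cust_id.
Matched pairs: 1; unmatched c rows kept: 3.
Total: 1 matched + 3 padded = 4 rows.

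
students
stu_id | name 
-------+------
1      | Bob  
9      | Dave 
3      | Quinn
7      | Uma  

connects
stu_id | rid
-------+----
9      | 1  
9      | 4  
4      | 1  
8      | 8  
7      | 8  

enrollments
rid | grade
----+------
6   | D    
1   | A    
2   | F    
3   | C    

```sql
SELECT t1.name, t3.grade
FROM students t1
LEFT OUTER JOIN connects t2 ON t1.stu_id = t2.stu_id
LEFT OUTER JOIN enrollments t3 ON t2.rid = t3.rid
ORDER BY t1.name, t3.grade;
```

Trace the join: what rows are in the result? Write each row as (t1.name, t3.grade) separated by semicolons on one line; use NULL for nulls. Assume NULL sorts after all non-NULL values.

Step 1 — t1 LEFT JOIN t2 on stu_id → 5 row(s).
Then LEFT JOIN `enrollments t3` on rid: each of those 5 rows is kept; rows whose t2.rid has no match in t3 get NULL for t3's columns.

(Bob, NULL); (Dave, A); (Dave, NULL); (Quinn, NULL); (Uma, NULL)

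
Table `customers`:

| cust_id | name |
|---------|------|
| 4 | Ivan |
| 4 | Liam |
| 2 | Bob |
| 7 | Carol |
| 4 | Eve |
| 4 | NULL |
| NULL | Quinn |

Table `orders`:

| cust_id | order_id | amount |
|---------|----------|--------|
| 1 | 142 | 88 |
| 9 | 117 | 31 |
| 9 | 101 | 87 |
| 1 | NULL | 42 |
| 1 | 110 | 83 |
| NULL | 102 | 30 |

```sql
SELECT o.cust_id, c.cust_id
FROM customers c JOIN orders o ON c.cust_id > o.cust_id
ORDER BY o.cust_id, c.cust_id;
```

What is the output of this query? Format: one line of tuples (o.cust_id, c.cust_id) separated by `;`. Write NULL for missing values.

INNER JOIN keeps only pairs where the ON condition holds.
Matching on c.cust_id > o.cust_id. A NULL in a compared column never satisfies the condition.
- c (cust_id=4) pairs with 3 row(s) of o.
- c (cust_id=4) pairs with 3 row(s) of o.
- c (cust_id=2) pairs with 3 row(s) of o.
- c (cust_id=7) pairs with 3 row(s) of o.
- c (cust_id=4) pairs with 3 row(s) of o.
- c (cust_id=4) pairs with 3 row(s) of o.
- c (cust_id=NULL) has no partner → excluded.

(1, 2); (1, 2); (1, 2); (1, 4); (1, 4); (1, 4); (1, 4); (1, 4); (1, 4); (1, 4); (1, 4); (1, 4); (1, 4); (1, 4); (1, 4); (1, 7); (1, 7); (1, 7)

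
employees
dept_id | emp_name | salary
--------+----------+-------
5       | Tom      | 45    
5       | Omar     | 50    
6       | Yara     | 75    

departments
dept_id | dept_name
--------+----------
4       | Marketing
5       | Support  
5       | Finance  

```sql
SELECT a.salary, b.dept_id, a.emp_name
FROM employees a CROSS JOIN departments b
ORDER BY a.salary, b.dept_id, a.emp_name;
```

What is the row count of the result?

9

CROSS JOIN pairs every row of `employees` with every row of `departments`: 3 × 3 = 9 rows.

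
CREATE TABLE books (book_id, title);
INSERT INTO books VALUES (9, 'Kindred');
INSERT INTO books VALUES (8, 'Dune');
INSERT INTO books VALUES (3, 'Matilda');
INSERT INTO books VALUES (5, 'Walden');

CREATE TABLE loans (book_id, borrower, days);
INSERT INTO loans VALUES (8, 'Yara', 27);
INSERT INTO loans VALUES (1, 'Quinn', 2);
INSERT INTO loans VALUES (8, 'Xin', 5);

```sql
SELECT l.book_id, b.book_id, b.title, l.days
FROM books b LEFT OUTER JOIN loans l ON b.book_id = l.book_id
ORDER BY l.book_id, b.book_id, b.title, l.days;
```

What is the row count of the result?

5

LEFT JOIN keeps every row from `books`; unmatched rows get NULL for `loans`'s columns.
Matching on b.book_id = l.book_id.
- b row (book_id=9): no match → kept, l columns NULL.
- b row (book_id=8): matches 2 l row(s) → 2 output row(s).
- b row (book_id=3): no match → kept, l columns NULL.
- b row (book_id=5): no match → kept, l columns NULL.
Total: 2 matched + 3 padded = 5 rows.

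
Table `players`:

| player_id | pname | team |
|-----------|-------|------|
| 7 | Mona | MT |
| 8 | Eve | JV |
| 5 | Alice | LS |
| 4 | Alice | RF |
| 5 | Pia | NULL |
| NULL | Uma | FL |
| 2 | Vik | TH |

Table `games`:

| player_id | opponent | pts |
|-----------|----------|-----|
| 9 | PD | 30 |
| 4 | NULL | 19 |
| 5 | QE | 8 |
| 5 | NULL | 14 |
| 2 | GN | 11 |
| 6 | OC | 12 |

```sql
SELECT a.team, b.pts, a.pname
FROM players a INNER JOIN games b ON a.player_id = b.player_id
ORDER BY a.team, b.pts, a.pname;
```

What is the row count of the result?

6

INNER JOIN keeps only pairs where the ON condition holds.
Matching on a.player_id = b.player_id. A NULL in a compared column never satisfies the condition.
- player_id=7: no matching b row, dropped.
- player_id=8: no matching b row, dropped.
- player_id=5: 2 matching b row(s), so 2 row(s) emitted.
- player_id=4: 1 matching b row(s), so 1 row(s) emitted.
- player_id=5: 2 matching b row(s), so 2 row(s) emitted.
- player_id=NULL: no matching b row, dropped.
- player_id=2: 1 matching b row(s), so 1 row(s) emitted.
Total: 6 rows.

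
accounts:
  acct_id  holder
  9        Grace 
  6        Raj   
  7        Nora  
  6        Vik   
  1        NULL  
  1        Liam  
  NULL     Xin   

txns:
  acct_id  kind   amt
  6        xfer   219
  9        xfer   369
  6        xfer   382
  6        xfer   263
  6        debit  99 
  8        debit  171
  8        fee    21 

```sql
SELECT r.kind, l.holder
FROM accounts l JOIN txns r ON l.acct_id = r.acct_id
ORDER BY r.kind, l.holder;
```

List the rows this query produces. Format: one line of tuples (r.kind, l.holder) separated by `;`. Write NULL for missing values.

INNER JOIN keeps only pairs where the ON condition holds.
Matching on l.acct_id = r.acct_id. A NULL in a compared column never satisfies the condition.
- l[0] acct_id=9 → 1 match(es) in r → 1 row(s).
- l[1] acct_id=6 → 4 match(es) in r → 4 row(s).
- l[2] acct_id=7 → no match; dropped.
- l[3] acct_id=6 → 4 match(es) in r → 4 row(s).
- l[4] acct_id=1 → no match; dropped.
- l[5] acct_id=1 → no match; dropped.
- l[6] acct_id=NULL → no match; dropped.
After projecting and ordering:
r.kind | l.holder
debit | Raj
debit | Vik
xfer | Grace
xfer | Raj
xfer | Raj
xfer | Raj
xfer | Vik
xfer | Vik
xfer | Vik

(debit, Raj); (debit, Vik); (xfer, Grace); (xfer, Raj); (xfer, Raj); (xfer, Raj); (xfer, Vik); (xfer, Vik); (xfer, Vik)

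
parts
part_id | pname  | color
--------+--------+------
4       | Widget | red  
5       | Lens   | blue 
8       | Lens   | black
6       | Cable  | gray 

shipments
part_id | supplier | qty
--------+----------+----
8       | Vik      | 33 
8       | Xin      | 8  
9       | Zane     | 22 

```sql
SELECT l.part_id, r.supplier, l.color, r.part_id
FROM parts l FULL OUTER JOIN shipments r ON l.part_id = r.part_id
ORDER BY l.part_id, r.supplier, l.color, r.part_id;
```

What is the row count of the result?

FULL OUTER JOIN keeps every row from both sides; unmatched rows get NULL for the other side's columns.
Matching on l.part_id = r.part_id.
Matched pairs: 2; unmatched l rows kept: 3; unmatched r rows kept: 1.
Total: 2 matched + 4 padded = 6 rows.

6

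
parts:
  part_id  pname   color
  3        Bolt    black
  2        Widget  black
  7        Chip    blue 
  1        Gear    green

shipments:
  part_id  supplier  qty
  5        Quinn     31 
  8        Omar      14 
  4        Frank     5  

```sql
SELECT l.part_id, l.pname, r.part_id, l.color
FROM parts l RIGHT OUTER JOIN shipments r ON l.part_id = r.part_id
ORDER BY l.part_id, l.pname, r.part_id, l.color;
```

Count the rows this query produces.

3

RIGHT JOIN keeps every row from `shipments`; unmatched rows get NULL for `parts`'s columns.
Matching on l.part_id = r.part_id.
- part_id=3: no matching r row.
- part_id=2: no matching r row.
- part_id=7: no matching r row.
- part_id=1: no matching r row.
- 3 r row(s) had no l match → kept, l columns NULL.
Total: 0 matched + 3 padded = 3 rows.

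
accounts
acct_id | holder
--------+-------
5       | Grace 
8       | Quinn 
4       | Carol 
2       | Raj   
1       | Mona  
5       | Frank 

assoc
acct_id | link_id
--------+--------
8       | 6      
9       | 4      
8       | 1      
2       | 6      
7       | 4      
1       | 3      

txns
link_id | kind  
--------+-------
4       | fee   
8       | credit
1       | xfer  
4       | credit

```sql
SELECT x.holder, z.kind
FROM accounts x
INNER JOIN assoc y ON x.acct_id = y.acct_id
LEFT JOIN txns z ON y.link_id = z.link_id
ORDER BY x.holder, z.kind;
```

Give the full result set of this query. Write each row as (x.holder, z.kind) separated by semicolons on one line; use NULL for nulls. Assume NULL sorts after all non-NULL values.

(Mona, NULL); (Quinn, xfer); (Quinn, NULL); (Raj, NULL)

Evaluate left to right. First `accounts x INNER JOIN assoc y` on acct_id: 4 row(s).
Then LEFT JOIN `txns z` on link_id: each of those 4 rows is kept; rows whose y.link_id has no match in z get NULL for z's columns.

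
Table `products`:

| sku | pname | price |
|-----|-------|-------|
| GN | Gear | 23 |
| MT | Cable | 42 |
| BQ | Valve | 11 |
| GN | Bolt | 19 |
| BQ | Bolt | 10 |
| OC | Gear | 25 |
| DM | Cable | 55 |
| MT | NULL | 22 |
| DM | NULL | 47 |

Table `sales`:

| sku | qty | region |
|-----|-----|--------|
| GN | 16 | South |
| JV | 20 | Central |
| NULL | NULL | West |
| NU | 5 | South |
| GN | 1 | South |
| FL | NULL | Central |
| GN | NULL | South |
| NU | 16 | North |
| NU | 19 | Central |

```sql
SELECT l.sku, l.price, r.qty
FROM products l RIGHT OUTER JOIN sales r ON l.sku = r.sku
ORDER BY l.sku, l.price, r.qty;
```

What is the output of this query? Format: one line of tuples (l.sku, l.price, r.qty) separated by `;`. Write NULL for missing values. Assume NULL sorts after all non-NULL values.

(GN, 19, 1); (GN, 19, 16); (GN, 19, NULL); (GN, 23, 1); (GN, 23, 16); (GN, 23, NULL); (NULL, NULL, 5); (NULL, NULL, 16); (NULL, NULL, 19); (NULL, NULL, 20); (NULL, NULL, NULL); (NULL, NULL, NULL)

RIGHT JOIN keeps every row from `sales`; unmatched rows get NULL for `products`'s columns.
Matching on l.sku = r.sku. A NULL in a compared column never satisfies the condition.
- l row (sku=GN): matches 3 r row(s) → 3 output row(s).
- l row (sku=MT): no match.
- l row (sku=BQ): no match.
- l row (sku=GN): matches 3 r row(s) → 3 output row(s).
- l row (sku=BQ): no match.
- l row (sku=OC): no match.
- l row (sku=DM): no match.
- l row (sku=MT): no match.
- l row (sku=DM): no match.
- 6 row(s) from r found no l partner → padded with NULL.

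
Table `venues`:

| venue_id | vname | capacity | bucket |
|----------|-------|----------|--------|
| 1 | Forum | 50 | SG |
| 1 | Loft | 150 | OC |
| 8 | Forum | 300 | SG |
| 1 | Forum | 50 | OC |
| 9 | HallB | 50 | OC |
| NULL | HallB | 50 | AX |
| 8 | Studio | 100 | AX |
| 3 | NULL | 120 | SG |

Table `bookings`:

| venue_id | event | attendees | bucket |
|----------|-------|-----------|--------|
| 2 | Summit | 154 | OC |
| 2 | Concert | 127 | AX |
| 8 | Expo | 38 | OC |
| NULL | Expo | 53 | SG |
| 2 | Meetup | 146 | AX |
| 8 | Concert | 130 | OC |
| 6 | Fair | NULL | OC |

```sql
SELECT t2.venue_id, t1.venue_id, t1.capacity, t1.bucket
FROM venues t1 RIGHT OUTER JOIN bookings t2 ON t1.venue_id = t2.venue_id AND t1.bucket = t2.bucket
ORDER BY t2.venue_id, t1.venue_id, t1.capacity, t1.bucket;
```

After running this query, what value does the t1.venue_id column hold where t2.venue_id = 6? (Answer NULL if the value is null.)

NULL

RIGHT JOIN keeps every row from `bookings`; unmatched rows get NULL for `venues`'s columns.
Matching on t1.venue_id = t2.venue_id AND t1.bucket = t2.bucket. A NULL in a compared column never satisfies the condition.
Matched pairs: 0; unmatched t2 rows kept: 7.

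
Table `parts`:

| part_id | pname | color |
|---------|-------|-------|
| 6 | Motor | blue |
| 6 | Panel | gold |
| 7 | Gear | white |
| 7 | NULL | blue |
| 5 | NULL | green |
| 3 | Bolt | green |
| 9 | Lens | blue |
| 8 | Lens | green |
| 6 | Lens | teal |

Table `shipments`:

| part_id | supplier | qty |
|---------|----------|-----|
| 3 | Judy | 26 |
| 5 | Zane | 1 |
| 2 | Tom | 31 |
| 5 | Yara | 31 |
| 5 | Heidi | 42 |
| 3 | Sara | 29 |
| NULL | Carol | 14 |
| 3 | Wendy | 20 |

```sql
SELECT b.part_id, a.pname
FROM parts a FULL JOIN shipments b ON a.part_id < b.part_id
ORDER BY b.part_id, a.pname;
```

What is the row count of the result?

FULL OUTER JOIN keeps every row from both sides; unmatched rows get NULL for the other side's columns.
Matching on a.part_id < b.part_id. A NULL in a compared column never satisfies the condition.
- a (part_id=6) has no partner → padded with NULL.
- a (part_id=6) has no partner → padded with NULL.
- a (part_id=7) has no partner → padded with NULL.
- a (part_id=7) has no partner → padded with NULL.
- a (part_id=5) has no partner → padded with NULL.
- a (part_id=3) pairs with 3 row(s) of b.
- a (part_id=9) has no partner → padded with NULL.
- a (part_id=8) has no partner → padded with NULL.
- a (part_id=6) has no partner → padded with NULL.
- plus 5 unmatched b row(s), each kept with NULL a columns.
Total: 3 matched + 13 padded = 16 rows.

16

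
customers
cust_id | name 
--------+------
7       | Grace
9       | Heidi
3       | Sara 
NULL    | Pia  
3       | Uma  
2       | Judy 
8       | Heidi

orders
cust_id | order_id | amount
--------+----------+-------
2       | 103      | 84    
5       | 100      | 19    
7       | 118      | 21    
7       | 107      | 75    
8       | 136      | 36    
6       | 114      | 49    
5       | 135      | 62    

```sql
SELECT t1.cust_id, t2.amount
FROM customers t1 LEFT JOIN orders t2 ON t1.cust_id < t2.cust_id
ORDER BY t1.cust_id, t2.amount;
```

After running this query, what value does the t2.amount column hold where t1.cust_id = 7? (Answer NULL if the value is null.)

36

LEFT JOIN keeps every row from `customers`; unmatched rows get NULL for `orders`'s columns.
Matching on t1.cust_id < t2.cust_id. A NULL in a compared column never satisfies the condition.
- cust_id=7: 1 matching t2 row(s), so 1 row(s) emitted.
- cust_id=9: no t2 row matches, row kept with t2 columns NULL.
- cust_id=3: 6 matching t2 row(s), so 6 row(s) emitted.
- cust_id=NULL: no t2 row matches, row kept with t2 columns NULL.
- cust_id=3: 6 matching t2 row(s), so 6 row(s) emitted.
- cust_id=2: 6 matching t2 row(s), so 6 row(s) emitted.
- cust_id=8: no t2 row matches, row kept with t2 columns NULL.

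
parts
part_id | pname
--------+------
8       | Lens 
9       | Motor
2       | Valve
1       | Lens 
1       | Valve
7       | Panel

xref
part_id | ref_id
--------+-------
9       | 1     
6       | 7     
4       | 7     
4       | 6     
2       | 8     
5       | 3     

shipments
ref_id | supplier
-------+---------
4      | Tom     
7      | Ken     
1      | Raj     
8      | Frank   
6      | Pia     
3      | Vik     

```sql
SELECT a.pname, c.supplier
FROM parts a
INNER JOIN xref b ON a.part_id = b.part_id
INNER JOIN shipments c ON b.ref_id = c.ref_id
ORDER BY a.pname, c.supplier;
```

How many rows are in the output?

2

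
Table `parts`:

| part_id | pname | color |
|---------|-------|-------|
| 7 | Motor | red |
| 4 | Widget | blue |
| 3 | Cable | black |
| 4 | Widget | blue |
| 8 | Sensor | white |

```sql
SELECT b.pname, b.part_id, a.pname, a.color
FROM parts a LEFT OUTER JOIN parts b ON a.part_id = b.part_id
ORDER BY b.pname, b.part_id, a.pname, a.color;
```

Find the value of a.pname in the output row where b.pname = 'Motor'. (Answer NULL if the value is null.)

LEFT JOIN keeps every row from `parts a`; unmatched rows get NULL for `parts b`'s columns.
Matching on a.part_id = b.part_id.
- a (part_id=7) pairs with 1 row(s) of b.
- a (part_id=4) pairs with 2 row(s) of b.
- a (part_id=3) pairs with 1 row(s) of b.
- a (part_id=4) pairs with 2 row(s) of b.
- a (part_id=8) pairs with 1 row(s) of b.

Motor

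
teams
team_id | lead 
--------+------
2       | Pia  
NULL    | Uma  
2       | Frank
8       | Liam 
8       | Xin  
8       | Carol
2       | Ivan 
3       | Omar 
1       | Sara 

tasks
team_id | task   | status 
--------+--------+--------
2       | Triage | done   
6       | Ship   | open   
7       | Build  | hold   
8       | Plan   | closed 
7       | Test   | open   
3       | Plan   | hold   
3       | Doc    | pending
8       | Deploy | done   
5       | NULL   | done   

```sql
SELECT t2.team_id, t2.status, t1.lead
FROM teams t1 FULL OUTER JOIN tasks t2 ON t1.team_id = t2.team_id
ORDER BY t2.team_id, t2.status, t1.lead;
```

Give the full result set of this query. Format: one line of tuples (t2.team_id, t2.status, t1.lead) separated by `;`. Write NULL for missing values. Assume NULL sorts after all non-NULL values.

FULL OUTER JOIN keeps every row from both sides; unmatched rows get NULL for the other side's columns.
Matching on t1.team_id = t2.team_id. A NULL in a compared column never satisfies the condition.
Matched pairs: 11; unmatched t1 rows kept: 2; unmatched t2 rows kept: 4.

(2, done, Frank); (2, done, Ivan); (2, done, Pia); (3, hold, Omar); (3, pending, Omar); (5, done, NULL); (6, open, NULL); (7, hold, NULL); (7, open, NULL); (8, closed, Carol); (8, closed, Liam); (8, closed, Xin); (8, done, Carol); (8, done, Liam); (8, done, Xin); (NULL, NULL, Sara); (NULL, NULL, Uma)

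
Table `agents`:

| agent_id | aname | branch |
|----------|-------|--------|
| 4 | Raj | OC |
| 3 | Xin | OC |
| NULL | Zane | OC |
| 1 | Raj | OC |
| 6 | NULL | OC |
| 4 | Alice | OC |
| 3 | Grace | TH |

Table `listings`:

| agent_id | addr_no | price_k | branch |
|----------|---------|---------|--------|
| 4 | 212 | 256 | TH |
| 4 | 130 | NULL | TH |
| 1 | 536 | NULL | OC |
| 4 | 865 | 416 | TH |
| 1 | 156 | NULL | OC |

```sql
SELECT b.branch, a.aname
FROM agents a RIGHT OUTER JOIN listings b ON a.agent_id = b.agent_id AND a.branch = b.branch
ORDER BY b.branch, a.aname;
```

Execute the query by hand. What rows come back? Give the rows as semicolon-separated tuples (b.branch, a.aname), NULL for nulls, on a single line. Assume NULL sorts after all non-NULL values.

(OC, Raj); (OC, Raj); (TH, NULL); (TH, NULL); (TH, NULL)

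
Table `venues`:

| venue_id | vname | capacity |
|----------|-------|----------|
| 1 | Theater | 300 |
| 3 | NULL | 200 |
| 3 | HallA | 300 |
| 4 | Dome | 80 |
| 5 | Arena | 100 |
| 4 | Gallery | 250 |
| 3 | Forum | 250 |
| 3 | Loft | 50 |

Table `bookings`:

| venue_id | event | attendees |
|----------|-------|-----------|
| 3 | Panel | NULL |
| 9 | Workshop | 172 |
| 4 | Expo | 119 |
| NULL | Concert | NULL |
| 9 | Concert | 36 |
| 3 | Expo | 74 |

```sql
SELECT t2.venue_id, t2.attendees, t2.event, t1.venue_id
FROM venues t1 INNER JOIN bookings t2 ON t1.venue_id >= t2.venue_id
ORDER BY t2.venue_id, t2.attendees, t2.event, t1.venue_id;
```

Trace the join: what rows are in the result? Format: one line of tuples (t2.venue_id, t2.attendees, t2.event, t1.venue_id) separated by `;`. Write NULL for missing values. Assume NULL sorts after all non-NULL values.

INNER JOIN keeps only pairs where the ON condition holds.
Matching on t1.venue_id >= t2.venue_id. A NULL in a compared column never satisfies the condition.
Matched pairs: 17.

(3, 74, Expo, 3); (3, 74, Expo, 3); (3, 74, Expo, 3); (3, 74, Expo, 3); (3, 74, Expo, 4); (3, 74, Expo, 4); (3, 74, Expo, 5); (3, NULL, Panel, 3); (3, NULL, Panel, 3); (3, NULL, Panel, 3); (3, NULL, Panel, 3); (3, NULL, Panel, 4); (3, NULL, Panel, 4); (3, NULL, Panel, 5); (4, 119, Expo, 4); (4, 119, Expo, 4); (4, 119, Expo, 5)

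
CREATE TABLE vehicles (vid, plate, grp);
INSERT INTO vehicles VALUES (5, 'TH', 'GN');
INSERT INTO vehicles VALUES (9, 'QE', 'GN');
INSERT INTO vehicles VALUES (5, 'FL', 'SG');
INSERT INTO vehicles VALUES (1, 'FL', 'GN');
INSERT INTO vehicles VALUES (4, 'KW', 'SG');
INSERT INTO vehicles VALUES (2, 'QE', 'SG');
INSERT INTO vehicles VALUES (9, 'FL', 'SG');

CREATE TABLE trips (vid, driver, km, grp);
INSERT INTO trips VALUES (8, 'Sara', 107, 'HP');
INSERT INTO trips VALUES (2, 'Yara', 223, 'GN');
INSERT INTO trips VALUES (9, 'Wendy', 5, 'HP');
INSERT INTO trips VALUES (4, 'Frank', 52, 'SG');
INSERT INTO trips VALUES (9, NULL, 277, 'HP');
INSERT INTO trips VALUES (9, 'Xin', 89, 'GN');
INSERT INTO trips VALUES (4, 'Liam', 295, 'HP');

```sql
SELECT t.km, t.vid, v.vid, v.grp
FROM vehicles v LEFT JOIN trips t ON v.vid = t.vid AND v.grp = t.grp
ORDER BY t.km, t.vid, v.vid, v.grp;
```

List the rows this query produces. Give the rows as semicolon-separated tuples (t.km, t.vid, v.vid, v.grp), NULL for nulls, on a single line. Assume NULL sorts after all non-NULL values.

LEFT JOIN keeps every row from `vehicles`; unmatched rows get NULL for `trips`'s columns.
Matching on v.vid = t.vid AND v.grp = t.grp.
- v[0] vid=5, grp=GN → no match; kept with NULLs on the t side.
- v[1] vid=9, grp=GN → 1 match(es) in t → 1 row(s).
- v[2] vid=5, grp=SG → no match; kept with NULLs on the t side.
- v[3] vid=1, grp=GN → no match; kept with NULLs on the t side.
- v[4] vid=4, grp=SG → 1 match(es) in t → 1 row(s).
- v[5] vid=2, grp=SG → no match; kept with NULLs on the t side.
- v[6] vid=9, grp=SG → no match; kept with NULLs on the t side.
After projecting and ordering:
t.km | t.vid | v.vid | v.grp
52 | 4 | 4 | SG
89 | 9 | 9 | GN
NULL | NULL | 1 | GN
NULL | NULL | 2 | SG
NULL | NULL | 5 | GN
NULL | NULL | 5 | SG
NULL | NULL | 9 | SG

(52, 4, 4, SG); (89, 9, 9, GN); (NULL, NULL, 1, GN); (NULL, NULL, 2, SG); (NULL, NULL, 5, GN); (NULL, NULL, 5, SG); (NULL, NULL, 9, SG)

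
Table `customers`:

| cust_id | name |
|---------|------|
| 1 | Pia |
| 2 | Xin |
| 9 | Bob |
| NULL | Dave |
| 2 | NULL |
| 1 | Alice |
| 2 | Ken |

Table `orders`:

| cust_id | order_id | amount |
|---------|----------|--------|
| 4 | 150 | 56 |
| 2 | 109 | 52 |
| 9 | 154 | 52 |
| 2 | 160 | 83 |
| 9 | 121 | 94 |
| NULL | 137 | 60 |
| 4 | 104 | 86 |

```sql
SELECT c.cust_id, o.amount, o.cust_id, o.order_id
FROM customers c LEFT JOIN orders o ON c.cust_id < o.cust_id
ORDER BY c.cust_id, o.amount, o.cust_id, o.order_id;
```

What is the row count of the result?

26

LEFT JOIN keeps every row from `customers`; unmatched rows get NULL for `orders`'s columns.
Matching on c.cust_id < o.cust_id. A NULL in a compared column never satisfies the condition.
- cust_id=1: 6 matching o row(s), so 6 row(s) emitted.
- cust_id=2: 4 matching o row(s), so 4 row(s) emitted.
- cust_id=9: no o row matches, row kept with o columns NULL.
- cust_id=NULL: no o row matches, row kept with o columns NULL.
- cust_id=2: 4 matching o row(s), so 4 row(s) emitted.
- cust_id=1: 6 matching o row(s), so 6 row(s) emitted.
- cust_id=2: 4 matching o row(s), so 4 row(s) emitted.
Total: 24 matched + 2 padded = 26 rows.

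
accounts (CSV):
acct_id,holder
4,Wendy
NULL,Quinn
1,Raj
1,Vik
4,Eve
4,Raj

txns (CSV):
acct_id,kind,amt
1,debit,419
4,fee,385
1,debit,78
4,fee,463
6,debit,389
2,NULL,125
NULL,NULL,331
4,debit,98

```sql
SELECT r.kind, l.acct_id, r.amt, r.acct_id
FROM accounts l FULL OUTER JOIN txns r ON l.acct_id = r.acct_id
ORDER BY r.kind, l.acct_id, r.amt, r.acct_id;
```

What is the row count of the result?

17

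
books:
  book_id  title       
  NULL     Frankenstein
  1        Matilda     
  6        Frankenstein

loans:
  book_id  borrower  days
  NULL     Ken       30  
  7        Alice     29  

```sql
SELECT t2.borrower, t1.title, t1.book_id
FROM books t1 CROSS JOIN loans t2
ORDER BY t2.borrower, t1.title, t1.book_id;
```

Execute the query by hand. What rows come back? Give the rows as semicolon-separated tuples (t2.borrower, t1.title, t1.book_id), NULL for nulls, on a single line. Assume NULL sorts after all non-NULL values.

(Alice, Frankenstein, 6); (Alice, Frankenstein, NULL); (Alice, Matilda, 1); (Ken, Frankenstein, 6); (Ken, Frankenstein, NULL); (Ken, Matilda, 1)

CROSS JOIN pairs every row of `books` with every row of `loans`: 3 × 2 = 6 rows.
After projecting and ordering:
t2.borrower | t1.title | t1.book_id
Alice | Frankenstein | 6
Alice | Frankenstein | NULL
Alice | Matilda | 1
Ken | Frankenstein | 6
Ken | Frankenstein | NULL
Ken | Matilda | 1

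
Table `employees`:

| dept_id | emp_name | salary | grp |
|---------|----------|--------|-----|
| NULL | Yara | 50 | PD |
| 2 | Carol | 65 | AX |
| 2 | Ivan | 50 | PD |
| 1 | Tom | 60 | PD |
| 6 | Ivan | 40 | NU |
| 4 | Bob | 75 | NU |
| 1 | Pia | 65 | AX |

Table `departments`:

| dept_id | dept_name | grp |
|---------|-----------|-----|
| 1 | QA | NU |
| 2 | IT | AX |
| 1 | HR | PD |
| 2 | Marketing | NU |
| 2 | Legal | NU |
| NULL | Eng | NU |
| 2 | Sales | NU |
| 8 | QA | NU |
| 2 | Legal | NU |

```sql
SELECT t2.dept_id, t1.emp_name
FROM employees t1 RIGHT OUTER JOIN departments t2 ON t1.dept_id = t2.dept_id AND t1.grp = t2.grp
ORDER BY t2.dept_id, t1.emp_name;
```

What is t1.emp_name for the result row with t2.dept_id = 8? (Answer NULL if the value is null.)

RIGHT JOIN keeps every row from `departments`; unmatched rows get NULL for `employees`'s columns.
Matching on t1.dept_id = t2.dept_id AND t1.grp = t2.grp. A NULL in a compared column never satisfies the condition.
Matched pairs: 2; unmatched t2 rows kept: 7.

NULL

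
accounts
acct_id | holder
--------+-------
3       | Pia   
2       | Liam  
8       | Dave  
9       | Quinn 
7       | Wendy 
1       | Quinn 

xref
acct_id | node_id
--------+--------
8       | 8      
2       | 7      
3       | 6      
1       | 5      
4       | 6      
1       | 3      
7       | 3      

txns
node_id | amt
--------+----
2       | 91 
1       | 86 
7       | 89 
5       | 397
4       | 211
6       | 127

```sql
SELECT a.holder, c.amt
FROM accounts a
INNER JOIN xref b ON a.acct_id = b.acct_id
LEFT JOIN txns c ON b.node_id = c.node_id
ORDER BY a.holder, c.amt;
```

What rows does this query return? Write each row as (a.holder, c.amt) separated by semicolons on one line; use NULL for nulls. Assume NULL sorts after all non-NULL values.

Step 1 — a INNER JOIN b on acct_id → 6 row(s).
Then LEFT JOIN `txns c` on node_id: each of those 6 rows is kept; rows whose b.node_id has no match in c get NULL for c's columns.

(Dave, NULL); (Liam, 89); (Pia, 127); (Quinn, 397); (Quinn, NULL); (Wendy, NULL)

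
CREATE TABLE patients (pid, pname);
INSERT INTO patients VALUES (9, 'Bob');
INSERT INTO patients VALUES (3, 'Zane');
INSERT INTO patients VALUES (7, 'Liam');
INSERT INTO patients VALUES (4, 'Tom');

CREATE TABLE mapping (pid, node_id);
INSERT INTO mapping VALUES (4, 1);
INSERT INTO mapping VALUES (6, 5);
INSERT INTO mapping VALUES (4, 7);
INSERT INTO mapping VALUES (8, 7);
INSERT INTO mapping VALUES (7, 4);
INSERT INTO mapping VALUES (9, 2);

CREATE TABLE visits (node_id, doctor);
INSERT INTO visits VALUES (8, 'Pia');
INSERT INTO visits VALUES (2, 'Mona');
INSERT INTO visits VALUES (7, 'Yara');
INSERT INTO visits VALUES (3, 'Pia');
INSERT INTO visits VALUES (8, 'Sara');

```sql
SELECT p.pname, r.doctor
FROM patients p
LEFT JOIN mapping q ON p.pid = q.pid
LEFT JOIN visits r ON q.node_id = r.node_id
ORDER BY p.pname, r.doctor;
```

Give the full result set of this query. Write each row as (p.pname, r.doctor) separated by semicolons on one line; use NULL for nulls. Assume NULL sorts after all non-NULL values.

Joins associate left-to-right: patients LEFT JOIN mapping on pid gives 5 intermediate row(s).
Then LEFT JOIN `visits r` on node_id: each of those 5 rows is kept; rows whose q.node_id has no match in r get NULL for r's columns.

(Bob, Mona); (Liam, NULL); (Tom, Yara); (Tom, NULL); (Zane, NULL)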